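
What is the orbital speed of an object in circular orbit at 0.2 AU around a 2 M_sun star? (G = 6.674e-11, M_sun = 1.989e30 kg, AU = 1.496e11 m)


v = sqrt(GM/r) = sqrt(6.674e-11 * 3.978e+30 / 2.992e+10) = 94198.6537

94198.6537 m/s


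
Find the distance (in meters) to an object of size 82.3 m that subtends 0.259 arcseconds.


D = size / theta_rad, theta_rad = 0.259 * pi/(180*3600) = 1.256e-06, D = 6.554e+07

6.554e+07 m


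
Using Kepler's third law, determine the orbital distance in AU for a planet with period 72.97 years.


a = P^(2/3) = 72.97^(2/3) = 17.4621

17.4621 AU


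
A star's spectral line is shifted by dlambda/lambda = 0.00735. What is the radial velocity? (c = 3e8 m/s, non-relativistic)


v = (dlambda/lambda) * c = 0.00735 * 3e8 = 2.205e+06

2.205e+06 m/s


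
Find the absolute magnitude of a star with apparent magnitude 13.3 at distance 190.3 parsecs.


M = m - 5*log10(d) + 5 = 13.3 - 5*log10(190.3) + 5 = 6.9028

6.9028


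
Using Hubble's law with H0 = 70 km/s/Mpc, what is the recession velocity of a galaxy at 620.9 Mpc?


v = H0 * d = 70 * 620.9 = 43463.0

43463.0 km/s


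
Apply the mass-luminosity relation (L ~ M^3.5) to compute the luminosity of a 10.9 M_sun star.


L/L_sun = (M/M_sun)^3.5 = 10.9^3.5 = 4275.5574

4275.5574 L_sun


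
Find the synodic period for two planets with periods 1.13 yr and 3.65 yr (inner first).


1/P_syn = |1/P1 - 1/P2| = |1/1.13 - 1/3.65| => P_syn = 1.6367

1.6367 years


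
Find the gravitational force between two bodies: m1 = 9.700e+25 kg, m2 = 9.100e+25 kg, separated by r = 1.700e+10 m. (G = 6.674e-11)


F = G*m1*m2/r^2 = 6.674e-11 * 9.700e+25 * 9.100e+25 / (1.700e+10)^2 = 6.674e-11 * 8.827e+51 / 2.890e+20 = 2.038e+21

2.038e+21 N


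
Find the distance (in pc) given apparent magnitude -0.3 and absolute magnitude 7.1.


d = 10^((m - M + 5)/5) = 10^((-0.3 - 7.1 + 5)/5) = 0.3311

0.3311 pc


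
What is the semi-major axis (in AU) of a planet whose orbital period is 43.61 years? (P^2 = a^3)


a = P^(2/3) = 43.61^(2/3) = 12.3896

12.3896 AU


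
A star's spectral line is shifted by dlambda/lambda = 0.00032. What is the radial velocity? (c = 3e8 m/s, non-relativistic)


v = (dlambda/lambda) * c = 0.00032 * 3e8 = 96000.0

96000.0 m/s


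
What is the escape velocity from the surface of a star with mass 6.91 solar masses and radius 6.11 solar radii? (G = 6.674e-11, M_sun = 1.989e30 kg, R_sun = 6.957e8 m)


M = 6.91 * 1.989e30 kg = 1.374399e+31 kg; R = 6.11 * 6.957e8 m = 4.250727e+09 m. v_esc = sqrt(2GM/R) = sqrt(2 * 6.674e-11 * 1.374399e+31 / 4.250727e+09) = 656950.8932

656950.8932 m/s


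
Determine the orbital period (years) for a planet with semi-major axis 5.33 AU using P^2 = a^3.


P = a^(3/2) = 5.33^1.5 = 12.3053

12.3053 years


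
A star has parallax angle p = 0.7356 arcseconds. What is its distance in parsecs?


d = 1/p = 1/0.7356 = 1.3594

1.3594 pc


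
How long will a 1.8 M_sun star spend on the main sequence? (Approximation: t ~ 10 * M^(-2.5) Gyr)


t = 10 * M^(-2.5) = 10 * 1.8^(-2.5) = 2.3005

2.3005 Gyr


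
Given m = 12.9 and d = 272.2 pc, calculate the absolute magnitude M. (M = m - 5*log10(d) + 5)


M = m - 5*log10(d) + 5 = 12.9 - 5*log10(272.2) + 5 = 5.7256

5.7256


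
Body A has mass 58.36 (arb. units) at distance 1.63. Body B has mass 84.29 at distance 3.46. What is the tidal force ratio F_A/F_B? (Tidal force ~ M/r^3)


Ratio = (M1/r1^3) / (M2/r2^3) = (58.36/1.63^3) / (84.29/3.46^3) = 6.6222

6.6222


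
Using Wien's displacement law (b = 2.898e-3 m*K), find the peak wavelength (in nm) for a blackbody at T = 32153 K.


lam_max = b / T = 2.898e-3 / 32153 = 9.013e-08 m = 90.1316 nm

90.1316 nm


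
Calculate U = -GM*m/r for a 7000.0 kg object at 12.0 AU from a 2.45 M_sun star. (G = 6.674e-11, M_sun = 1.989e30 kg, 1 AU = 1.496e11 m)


M = 2.45 * 1.989e30 kg = 4.87305e+30 kg; r = 12.0 AU * 1.496e11 m/AU = 1.7952e+12 m. U = -GM*m/r = -(6.674e-11 * 4.87305e+30 * 7000.0) / 1.7952e+12 = -1.268e+12

-1.268e+12 J


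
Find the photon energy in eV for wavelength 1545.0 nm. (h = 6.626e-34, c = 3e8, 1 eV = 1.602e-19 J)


E = hc/lambda = 6.626e-34 * 3e8 / 1.545e-06 = 1.287e-19 J = 0.8031 eV

0.8031 eV


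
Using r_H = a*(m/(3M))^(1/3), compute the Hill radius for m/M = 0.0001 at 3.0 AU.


r_H = a * (m/3M)^(1/3) = 3.0 * (0.0001/3)^(1/3) = 0.0965

0.0965 AU


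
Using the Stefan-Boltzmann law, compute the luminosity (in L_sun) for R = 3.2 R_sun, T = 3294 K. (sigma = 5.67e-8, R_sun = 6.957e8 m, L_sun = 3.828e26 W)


R = 3.2 * 6.957e8 m = 2.22624e+09 m. L = 4*pi*R^2*sigma*T^4 = 4*pi*(2.22624e+09)^2 * 5.67e-8 * 3294^4 = 4.157490501e+26 W. L/L_sun = 4.157490501e+26 / 3.828e26 = 1.0861

1.0861 L_sun


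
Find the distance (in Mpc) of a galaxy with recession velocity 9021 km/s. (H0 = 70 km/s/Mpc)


d = v / H0 = 9021 / 70 = 128.8714

128.8714 Mpc


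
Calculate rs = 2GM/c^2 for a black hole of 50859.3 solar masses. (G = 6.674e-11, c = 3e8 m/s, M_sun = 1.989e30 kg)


M = 50859.3 * 1.989e30 kg = 1.011591477e+35 kg. rs = 2GM/c^2 = 2 * 6.674e-11 * 1.011591477e+35 / (3e8)^2 = 1.500e+08

1.500e+08 m


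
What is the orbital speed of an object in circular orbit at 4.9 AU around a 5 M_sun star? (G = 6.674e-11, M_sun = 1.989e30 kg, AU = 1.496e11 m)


v = sqrt(GM/r) = sqrt(6.674e-11 * 9.945e+30 / 7.330e+11) = 30090.6562

30090.6562 m/s


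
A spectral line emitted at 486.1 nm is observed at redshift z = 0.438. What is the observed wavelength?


lam_obs = lam_emit * (1 + z) = 486.1 * (1 + 0.438) = 699.0118

699.0118 nm


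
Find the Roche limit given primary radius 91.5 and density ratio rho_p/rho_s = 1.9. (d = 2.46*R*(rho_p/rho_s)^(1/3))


d_Roche = 2.46 * 91.5 * 1.9^(1/3) = 278.788

278.788


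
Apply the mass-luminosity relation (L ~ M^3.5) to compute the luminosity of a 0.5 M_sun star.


L/L_sun = (M/M_sun)^3.5 = 0.5^3.5 = 0.0884

0.0884 L_sun


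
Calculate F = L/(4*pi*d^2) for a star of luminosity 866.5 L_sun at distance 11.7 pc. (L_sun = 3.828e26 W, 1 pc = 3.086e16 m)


F = L / (4*pi*d^2) = 3.317e+29 / (4*pi*(3.611e+17)^2) = 2.025e-07

2.025e-07 W/m^2


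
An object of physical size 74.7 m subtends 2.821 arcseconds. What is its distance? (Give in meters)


D = size / theta_rad, theta_rad = 2.821 * pi/(180*3600) = 1.368e-05, D = 5.462e+06

5.462e+06 m


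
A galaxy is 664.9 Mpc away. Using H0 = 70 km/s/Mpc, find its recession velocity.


v = H0 * d = 70 * 664.9 = 46543.0

46543.0 km/s


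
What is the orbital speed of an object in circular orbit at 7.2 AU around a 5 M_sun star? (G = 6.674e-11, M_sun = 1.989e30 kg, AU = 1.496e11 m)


v = sqrt(GM/r) = sqrt(6.674e-11 * 9.945e+30 / 1.077e+12) = 24823.5249

24823.5249 m/s


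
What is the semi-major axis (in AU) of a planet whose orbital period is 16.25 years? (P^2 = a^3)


a = P^(2/3) = 16.25^(2/3) = 6.4156

6.4156 AU


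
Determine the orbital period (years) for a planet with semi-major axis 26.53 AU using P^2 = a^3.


P = a^(3/2) = 26.53^1.5 = 136.6488

136.6488 years


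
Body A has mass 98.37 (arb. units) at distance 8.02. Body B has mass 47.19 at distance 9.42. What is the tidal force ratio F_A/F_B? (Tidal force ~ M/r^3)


Ratio = (M1/r1^3) / (M2/r2^3) = (98.37/8.02^3) / (47.19/9.42^3) = 3.3779

3.3779


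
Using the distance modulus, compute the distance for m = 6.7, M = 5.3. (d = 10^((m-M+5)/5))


d = 10^((m - M + 5)/5) = 10^((6.7 - 5.3 + 5)/5) = 19.0546

19.0546 pc


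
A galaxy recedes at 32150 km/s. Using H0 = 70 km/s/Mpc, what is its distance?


d = v / H0 = 32150 / 70 = 459.2857

459.2857 Mpc


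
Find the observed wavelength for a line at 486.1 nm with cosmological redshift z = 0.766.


lam_obs = lam_emit * (1 + z) = 486.1 * (1 + 0.766) = 858.4526

858.4526 nm


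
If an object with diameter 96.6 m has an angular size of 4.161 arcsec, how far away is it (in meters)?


D = size / theta_rad, theta_rad = 4.161 * pi/(180*3600) = 2.017e-05, D = 4.789e+06

4.789e+06 m


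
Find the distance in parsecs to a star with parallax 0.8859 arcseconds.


d = 1/p = 1/0.8859 = 1.1288

1.1288 pc


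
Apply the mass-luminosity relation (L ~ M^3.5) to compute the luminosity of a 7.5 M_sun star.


L/L_sun = (M/M_sun)^3.5 = 7.5^3.5 = 1155.3523

1155.3523 L_sun


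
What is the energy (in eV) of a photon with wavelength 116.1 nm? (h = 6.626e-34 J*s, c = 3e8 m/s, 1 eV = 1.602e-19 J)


E = hc/lambda = 6.626e-34 * 3e8 / 1.161e-07 = 1.712e-18 J = 10.6875 eV

10.6875 eV


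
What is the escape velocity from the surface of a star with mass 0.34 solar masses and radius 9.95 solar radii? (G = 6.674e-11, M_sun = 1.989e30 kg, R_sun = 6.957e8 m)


M = 0.34 * 1.989e30 kg = 6.7626e+29 kg; R = 9.95 * 6.957e8 m = 6.922215e+09 m. v_esc = sqrt(2GM/R) = sqrt(2 * 6.674e-11 * 6.7626e+29 / 6.922215e+09) = 114193.7689

114193.7689 m/s


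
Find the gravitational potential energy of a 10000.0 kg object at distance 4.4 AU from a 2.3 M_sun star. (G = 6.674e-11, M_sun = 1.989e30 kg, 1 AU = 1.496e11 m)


M = 2.3 * 1.989e30 kg = 4.5747e+30 kg; r = 4.4 AU * 1.496e11 m/AU = 6.5824e+11 m. U = -GM*m/r = -(6.674e-11 * 4.5747e+30 * 10000.0) / 6.5824e+11 = -4.638e+12

-4.638e+12 J


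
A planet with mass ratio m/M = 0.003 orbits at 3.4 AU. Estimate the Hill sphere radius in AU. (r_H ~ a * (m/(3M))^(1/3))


r_H = a * (m/3M)^(1/3) = 3.4 * (0.003/3)^(1/3) = 0.34

0.34 AU


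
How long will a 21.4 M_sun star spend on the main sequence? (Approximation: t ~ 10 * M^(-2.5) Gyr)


t = 10 * M^(-2.5) = 10 * 21.4^(-2.5) = 0.0047

0.0047 Gyr


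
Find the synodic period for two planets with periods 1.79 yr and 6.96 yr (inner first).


1/P_syn = |1/P1 - 1/P2| = |1/1.79 - 1/6.96| => P_syn = 2.4097

2.4097 years


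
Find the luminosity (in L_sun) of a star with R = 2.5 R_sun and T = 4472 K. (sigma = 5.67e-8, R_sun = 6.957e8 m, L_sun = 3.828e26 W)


R = 2.5 * 6.957e8 m = 1.73925e+09 m. L = 4*pi*R^2*sigma*T^4 = 4*pi*(1.73925e+09)^2 * 5.67e-8 * 4472^4 = 8.620334662e+26 W. L/L_sun = 8.620334662e+26 / 3.828e26 = 2.2519

2.2519 L_sun


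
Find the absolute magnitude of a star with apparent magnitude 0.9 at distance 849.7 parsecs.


M = m - 5*log10(d) + 5 = 0.9 - 5*log10(849.7) + 5 = -8.7463

-8.7463


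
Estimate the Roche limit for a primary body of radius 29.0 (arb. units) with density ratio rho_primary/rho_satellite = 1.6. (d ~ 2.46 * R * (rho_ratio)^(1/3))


d_Roche = 2.46 * 29.0 * 1.6^(1/3) = 83.4398

83.4398


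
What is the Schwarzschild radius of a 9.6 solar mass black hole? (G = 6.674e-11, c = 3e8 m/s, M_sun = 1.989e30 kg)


M = 9.6 * 1.989e30 kg = 1.90944e+31 kg. rs = 2GM/c^2 = 2 * 6.674e-11 * 1.90944e+31 / (3e8)^2 = 28319.1168

28319.1168 m


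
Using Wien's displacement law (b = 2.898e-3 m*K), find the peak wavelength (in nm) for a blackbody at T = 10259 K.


lam_max = b / T = 2.898e-3 / 10259 = 2.825e-07 m = 282.4837 nm

282.4837 nm


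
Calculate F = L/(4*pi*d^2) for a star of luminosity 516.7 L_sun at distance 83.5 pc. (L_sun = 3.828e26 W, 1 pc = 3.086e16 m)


F = L / (4*pi*d^2) = 1.978e+29 / (4*pi*(2.577e+18)^2) = 2.370e-09

2.370e-09 W/m^2


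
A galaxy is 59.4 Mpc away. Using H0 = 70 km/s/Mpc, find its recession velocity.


v = H0 * d = 70 * 59.4 = 4158.0

4158.0 km/s


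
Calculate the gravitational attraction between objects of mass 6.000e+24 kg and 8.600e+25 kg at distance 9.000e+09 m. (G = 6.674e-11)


F = G*m1*m2/r^2 = 6.674e-11 * 6.000e+24 * 8.600e+25 / (9.000e+09)^2 = 6.674e-11 * 5.160e+50 / 8.100e+19 = 4.252e+20

4.252e+20 N


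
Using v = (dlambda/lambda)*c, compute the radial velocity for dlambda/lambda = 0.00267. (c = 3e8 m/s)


v = (dlambda/lambda) * c = 0.00267 * 3e8 = 801000.0

801000.0 m/s


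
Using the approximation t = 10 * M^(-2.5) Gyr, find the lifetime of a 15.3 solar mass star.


t = 10 * M^(-2.5) = 10 * 15.3^(-2.5) = 0.0109

0.0109 Gyr


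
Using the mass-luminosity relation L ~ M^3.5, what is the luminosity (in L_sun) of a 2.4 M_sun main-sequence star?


L/L_sun = (M/M_sun)^3.5 = 2.4^3.5 = 21.416

21.416 L_sun


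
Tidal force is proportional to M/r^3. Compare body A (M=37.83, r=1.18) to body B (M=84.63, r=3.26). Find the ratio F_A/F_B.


Ratio = (M1/r1^3) / (M2/r2^3) = (37.83/1.18^3) / (84.63/3.26^3) = 9.4258

9.4258


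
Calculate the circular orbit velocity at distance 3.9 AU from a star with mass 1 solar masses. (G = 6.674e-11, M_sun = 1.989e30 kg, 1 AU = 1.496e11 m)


v = sqrt(GM/r) = sqrt(6.674e-11 * 1.989e+30 / 5.834e+11) = 15083.8565

15083.8565 m/s


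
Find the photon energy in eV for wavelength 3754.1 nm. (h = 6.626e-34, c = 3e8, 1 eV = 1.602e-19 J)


E = hc/lambda = 6.626e-34 * 3e8 / 3.754e-06 = 5.295e-20 J = 0.3305 eV

0.3305 eV


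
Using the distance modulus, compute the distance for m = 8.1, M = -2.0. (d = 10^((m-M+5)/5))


d = 10^((m - M + 5)/5) = 10^((8.1 - -2.0 + 5)/5) = 1047.1285

1047.1285 pc


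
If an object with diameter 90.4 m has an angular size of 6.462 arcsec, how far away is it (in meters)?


D = size / theta_rad, theta_rad = 6.462 * pi/(180*3600) = 3.133e-05, D = 2.886e+06

2.886e+06 m


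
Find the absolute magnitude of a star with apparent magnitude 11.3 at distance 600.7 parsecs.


M = m - 5*log10(d) + 5 = 11.3 - 5*log10(600.7) + 5 = 2.4067

2.4067


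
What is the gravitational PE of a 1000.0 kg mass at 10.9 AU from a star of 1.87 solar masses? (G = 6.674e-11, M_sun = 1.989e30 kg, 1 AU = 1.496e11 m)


M = 1.87 * 1.989e30 kg = 3.71943e+30 kg; r = 10.9 AU * 1.496e11 m/AU = 1.63064e+12 m. U = -GM*m/r = -(6.674e-11 * 3.71943e+30 * 1000.0) / 1.63064e+12 = -1.522e+11

-1.522e+11 J


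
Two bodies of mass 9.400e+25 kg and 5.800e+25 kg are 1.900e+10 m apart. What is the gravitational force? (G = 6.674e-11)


F = G*m1*m2/r^2 = 6.674e-11 * 9.400e+25 * 5.800e+25 / (1.900e+10)^2 = 6.674e-11 * 5.452e+51 / 3.610e+20 = 1.008e+21

1.008e+21 N


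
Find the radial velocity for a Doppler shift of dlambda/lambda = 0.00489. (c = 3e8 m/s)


v = (dlambda/lambda) * c = 0.00489 * 3e8 = 1.467e+06

1.467e+06 m/s


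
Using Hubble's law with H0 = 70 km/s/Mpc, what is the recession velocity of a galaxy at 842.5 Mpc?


v = H0 * d = 70 * 842.5 = 58975.0

58975.0 km/s


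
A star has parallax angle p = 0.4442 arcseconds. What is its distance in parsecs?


d = 1/p = 1/0.4442 = 2.2512

2.2512 pc


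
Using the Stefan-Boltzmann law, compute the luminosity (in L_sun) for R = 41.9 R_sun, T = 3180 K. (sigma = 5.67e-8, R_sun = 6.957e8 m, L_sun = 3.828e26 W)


R = 41.9 * 6.957e8 m = 2.914983e+10 m. L = 4*pi*R^2*sigma*T^4 = 4*pi*(2.914983e+10)^2 * 5.67e-8 * 3180^4 = 6.191180353e+28 W. L/L_sun = 6.191180353e+28 / 3.828e26 = 161.7341

161.7341 L_sun


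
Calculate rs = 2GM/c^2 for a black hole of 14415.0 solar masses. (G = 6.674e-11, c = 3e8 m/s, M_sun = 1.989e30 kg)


M = 14415.0 * 1.989e30 kg = 2.8671435e+34 kg. rs = 2GM/c^2 = 2 * 6.674e-11 * 2.8671435e+34 / (3e8)^2 = 4.252e+07

4.252e+07 m


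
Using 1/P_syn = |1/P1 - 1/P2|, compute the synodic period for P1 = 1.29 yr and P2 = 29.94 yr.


1/P_syn = |1/P1 - 1/P2| = |1/1.29 - 1/29.94| => P_syn = 1.3481

1.3481 years


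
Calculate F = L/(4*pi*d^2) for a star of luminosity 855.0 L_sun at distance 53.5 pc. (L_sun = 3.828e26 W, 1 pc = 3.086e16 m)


F = L / (4*pi*d^2) = 3.273e+29 / (4*pi*(1.651e+18)^2) = 9.555e-09

9.555e-09 W/m^2


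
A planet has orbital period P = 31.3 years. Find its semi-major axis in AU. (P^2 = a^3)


a = P^(2/3) = 31.3^(2/3) = 9.9318

9.9318 AU


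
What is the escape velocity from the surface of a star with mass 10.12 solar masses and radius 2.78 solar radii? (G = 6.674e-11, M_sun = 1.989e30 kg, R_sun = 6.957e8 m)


M = 10.12 * 1.989e30 kg = 2.012868e+31 kg; R = 2.78 * 6.957e8 m = 1.934046e+09 m. v_esc = sqrt(2GM/R) = sqrt(2 * 6.674e-11 * 2.012868e+31 / 1.934046e+09) = 1.179e+06

1.179e+06 m/s


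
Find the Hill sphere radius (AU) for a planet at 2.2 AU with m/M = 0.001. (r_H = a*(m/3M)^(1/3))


r_H = a * (m/3M)^(1/3) = 2.2 * (0.001/3)^(1/3) = 0.1525

0.1525 AU


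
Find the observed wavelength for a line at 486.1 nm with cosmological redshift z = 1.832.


lam_obs = lam_emit * (1 + z) = 486.1 * (1 + 1.832) = 1376.6352

1376.6352 nm


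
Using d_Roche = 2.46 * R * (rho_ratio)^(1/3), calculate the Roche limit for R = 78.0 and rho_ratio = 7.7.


d_Roche = 2.46 * 78.0 * 7.7^(1/3) = 378.9018

378.9018


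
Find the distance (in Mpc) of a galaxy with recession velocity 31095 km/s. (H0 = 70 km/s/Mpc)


d = v / H0 = 31095 / 70 = 444.2143

444.2143 Mpc


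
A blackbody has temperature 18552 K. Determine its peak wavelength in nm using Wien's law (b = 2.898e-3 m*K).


lam_max = b / T = 2.898e-3 / 18552 = 1.562e-07 m = 156.2096 nm

156.2096 nm


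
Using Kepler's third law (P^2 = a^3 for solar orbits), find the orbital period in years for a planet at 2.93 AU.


P = a^(3/2) = 2.93^1.5 = 5.0154

5.0154 years


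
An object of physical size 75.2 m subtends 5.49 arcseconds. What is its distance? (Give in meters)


D = size / theta_rad, theta_rad = 5.49 * pi/(180*3600) = 2.662e-05, D = 2.825e+06

2.825e+06 m


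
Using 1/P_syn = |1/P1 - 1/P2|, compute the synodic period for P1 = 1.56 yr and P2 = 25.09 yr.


1/P_syn = |1/P1 - 1/P2| = |1/1.56 - 1/25.09| => P_syn = 1.6634

1.6634 years


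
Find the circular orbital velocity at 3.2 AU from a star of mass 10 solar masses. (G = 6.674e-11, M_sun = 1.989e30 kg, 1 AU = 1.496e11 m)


v = sqrt(GM/r) = sqrt(6.674e-11 * 1.989e+31 / 4.787e+11) = 52658.6483

52658.6483 m/s


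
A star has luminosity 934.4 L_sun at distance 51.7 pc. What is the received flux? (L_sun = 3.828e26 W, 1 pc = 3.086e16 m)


F = L / (4*pi*d^2) = 3.577e+29 / (4*pi*(1.595e+18)^2) = 1.118e-08

1.118e-08 W/m^2


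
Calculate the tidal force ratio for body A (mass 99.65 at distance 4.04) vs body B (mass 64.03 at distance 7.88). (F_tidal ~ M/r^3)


Ratio = (M1/r1^3) / (M2/r2^3) = (99.65/4.04^3) / (64.03/7.88^3) = 11.5486

11.5486


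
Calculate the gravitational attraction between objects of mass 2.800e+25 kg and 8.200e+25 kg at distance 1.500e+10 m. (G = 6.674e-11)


F = G*m1*m2/r^2 = 6.674e-11 * 2.800e+25 * 8.200e+25 / (1.500e+10)^2 = 6.674e-11 * 2.296e+51 / 2.250e+20 = 6.810e+20

6.810e+20 N


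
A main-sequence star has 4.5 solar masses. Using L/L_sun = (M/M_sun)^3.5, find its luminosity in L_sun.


L/L_sun = (M/M_sun)^3.5 = 4.5^3.5 = 193.3053

193.3053 L_sun


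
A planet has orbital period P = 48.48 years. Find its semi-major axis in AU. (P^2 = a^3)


a = P^(2/3) = 48.48^(2/3) = 13.2956

13.2956 AU


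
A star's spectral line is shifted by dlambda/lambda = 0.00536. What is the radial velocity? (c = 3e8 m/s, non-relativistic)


v = (dlambda/lambda) * c = 0.00536 * 3e8 = 1.608e+06

1.608e+06 m/s


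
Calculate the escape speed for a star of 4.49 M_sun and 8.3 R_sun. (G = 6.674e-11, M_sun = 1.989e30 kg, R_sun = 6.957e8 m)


M = 4.49 * 1.989e30 kg = 8.93061e+30 kg; R = 8.3 * 6.957e8 m = 5.77431e+09 m. v_esc = sqrt(2GM/R) = sqrt(2 * 6.674e-11 * 8.93061e+30 / 5.77431e+09) = 454358.454

454358.454 m/s


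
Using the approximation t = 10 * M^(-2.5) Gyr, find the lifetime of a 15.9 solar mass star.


t = 10 * M^(-2.5) = 10 * 15.9^(-2.5) = 0.0099

0.0099 Gyr


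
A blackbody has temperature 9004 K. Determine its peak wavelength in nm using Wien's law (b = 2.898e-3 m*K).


lam_max = b / T = 2.898e-3 / 9004 = 3.219e-07 m = 321.857 nm

321.857 nm


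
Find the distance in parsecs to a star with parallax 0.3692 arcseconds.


d = 1/p = 1/0.3692 = 2.7086

2.7086 pc


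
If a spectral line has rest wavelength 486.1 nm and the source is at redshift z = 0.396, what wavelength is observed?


lam_obs = lam_emit * (1 + z) = 486.1 * (1 + 0.396) = 678.5956

678.5956 nm


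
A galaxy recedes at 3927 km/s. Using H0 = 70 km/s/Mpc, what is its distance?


d = v / H0 = 3927 / 70 = 56.1

56.1 Mpc


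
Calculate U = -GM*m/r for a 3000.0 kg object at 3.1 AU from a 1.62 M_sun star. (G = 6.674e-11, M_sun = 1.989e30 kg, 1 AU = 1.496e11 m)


M = 1.62 * 1.989e30 kg = 3.22218e+30 kg; r = 3.1 AU * 1.496e11 m/AU = 4.6376e+11 m. U = -GM*m/r = -(6.674e-11 * 3.22218e+30 * 3000.0) / 4.6376e+11 = -1.391e+12

-1.391e+12 J


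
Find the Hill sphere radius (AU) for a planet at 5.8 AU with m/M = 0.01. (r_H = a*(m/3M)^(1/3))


r_H = a * (m/3M)^(1/3) = 5.8 * (0.01/3)^(1/3) = 0.8664

0.8664 AU


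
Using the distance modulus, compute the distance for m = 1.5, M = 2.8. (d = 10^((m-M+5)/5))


d = 10^((m - M + 5)/5) = 10^((1.5 - 2.8 + 5)/5) = 5.4954

5.4954 pc


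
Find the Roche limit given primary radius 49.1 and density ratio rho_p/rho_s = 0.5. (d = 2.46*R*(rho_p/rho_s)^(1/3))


d_Roche = 2.46 * 49.1 * 0.5^(1/3) = 95.8679

95.8679


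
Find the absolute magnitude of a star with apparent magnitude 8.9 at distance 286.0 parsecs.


M = m - 5*log10(d) + 5 = 8.9 - 5*log10(286.0) + 5 = 1.6182

1.6182


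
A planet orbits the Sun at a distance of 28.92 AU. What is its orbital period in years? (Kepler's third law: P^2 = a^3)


P = a^(3/2) = 28.92^1.5 = 155.524

155.524 years


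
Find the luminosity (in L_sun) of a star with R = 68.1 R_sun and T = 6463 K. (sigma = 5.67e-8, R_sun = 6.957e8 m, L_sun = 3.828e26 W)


R = 68.1 * 6.957e8 m = 4.737717e+10 m. L = 4*pi*R^2*sigma*T^4 = 4*pi*(4.737717e+10)^2 * 5.67e-8 * 6463^4 = 2.790408442e+30 W. L/L_sun = 2.790408442e+30 / 3.828e26 = 7289.4682

7289.4682 L_sun


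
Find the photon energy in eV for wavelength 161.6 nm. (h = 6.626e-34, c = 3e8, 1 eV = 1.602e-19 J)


E = hc/lambda = 6.626e-34 * 3e8 / 1.616e-07 = 1.230e-18 J = 7.6784 eV

7.6784 eV


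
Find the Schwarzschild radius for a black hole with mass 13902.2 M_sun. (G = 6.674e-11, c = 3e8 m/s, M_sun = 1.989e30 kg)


M = 13902.2 * 1.989e30 kg = 2.76514758e+34 kg. rs = 2GM/c^2 = 2 * 6.674e-11 * 2.76514758e+34 / (3e8)^2 = 4.101e+07

4.101e+07 m


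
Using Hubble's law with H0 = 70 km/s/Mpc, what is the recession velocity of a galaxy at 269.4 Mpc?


v = H0 * d = 70 * 269.4 = 18858.0

18858.0 km/s


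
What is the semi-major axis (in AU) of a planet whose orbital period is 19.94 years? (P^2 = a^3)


a = P^(2/3) = 19.94^(2/3) = 7.3533

7.3533 AU


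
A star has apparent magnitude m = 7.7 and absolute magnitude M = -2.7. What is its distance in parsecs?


d = 10^((m - M + 5)/5) = 10^((7.7 - -2.7 + 5)/5) = 1202.2644

1202.2644 pc


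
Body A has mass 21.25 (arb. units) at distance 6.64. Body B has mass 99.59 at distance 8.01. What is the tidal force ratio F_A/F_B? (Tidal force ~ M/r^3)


Ratio = (M1/r1^3) / (M2/r2^3) = (21.25/6.64^3) / (99.59/8.01^3) = 0.3746

0.3746


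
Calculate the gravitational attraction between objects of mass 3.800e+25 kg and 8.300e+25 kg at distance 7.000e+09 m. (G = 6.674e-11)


F = G*m1*m2/r^2 = 6.674e-11 * 3.800e+25 * 8.300e+25 / (7.000e+09)^2 = 6.674e-11 * 3.154e+51 / 4.900e+19 = 4.296e+21

4.296e+21 N


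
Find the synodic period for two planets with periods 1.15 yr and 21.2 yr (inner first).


1/P_syn = |1/P1 - 1/P2| = |1/1.15 - 1/21.2| => P_syn = 1.216

1.216 years


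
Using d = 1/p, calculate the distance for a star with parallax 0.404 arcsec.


d = 1/p = 1/0.404 = 2.4752

2.4752 pc


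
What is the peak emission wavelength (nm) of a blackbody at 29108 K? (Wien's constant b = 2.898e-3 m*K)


lam_max = b / T = 2.898e-3 / 29108 = 9.956e-08 m = 99.5603 nm

99.5603 nm


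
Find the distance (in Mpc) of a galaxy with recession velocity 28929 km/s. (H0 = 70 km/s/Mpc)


d = v / H0 = 28929 / 70 = 413.2714

413.2714 Mpc


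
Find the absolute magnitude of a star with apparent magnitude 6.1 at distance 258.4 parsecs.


M = m - 5*log10(d) + 5 = 6.1 - 5*log10(258.4) + 5 = -0.9615

-0.9615


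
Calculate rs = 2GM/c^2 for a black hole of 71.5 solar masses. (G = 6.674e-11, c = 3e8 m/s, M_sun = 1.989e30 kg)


M = 71.5 * 1.989e30 kg = 1.422135e+32 kg. rs = 2GM/c^2 = 2 * 6.674e-11 * 1.422135e+32 / (3e8)^2 = 210918.422

210918.422 m


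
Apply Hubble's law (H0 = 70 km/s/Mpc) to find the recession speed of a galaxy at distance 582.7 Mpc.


v = H0 * d = 70 * 582.7 = 40789.0

40789.0 km/s


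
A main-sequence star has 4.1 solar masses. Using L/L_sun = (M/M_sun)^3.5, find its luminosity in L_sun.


L/L_sun = (M/M_sun)^3.5 = 4.1^3.5 = 139.5544

139.5544 L_sun


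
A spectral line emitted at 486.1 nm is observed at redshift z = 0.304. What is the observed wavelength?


lam_obs = lam_emit * (1 + z) = 486.1 * (1 + 0.304) = 633.8744

633.8744 nm


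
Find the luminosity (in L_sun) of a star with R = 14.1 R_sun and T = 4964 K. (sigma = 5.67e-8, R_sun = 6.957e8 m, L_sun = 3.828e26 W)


R = 14.1 * 6.957e8 m = 9.80937e+09 m. L = 4*pi*R^2*sigma*T^4 = 4*pi*(9.80937e+09)^2 * 5.67e-8 * 4964^4 = 4.162960079e+28 W. L/L_sun = 4.162960079e+28 / 3.828e26 = 108.7503

108.7503 L_sun


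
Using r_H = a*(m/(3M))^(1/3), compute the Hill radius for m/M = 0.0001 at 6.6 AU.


r_H = a * (m/3M)^(1/3) = 6.6 * (0.0001/3)^(1/3) = 0.2124

0.2124 AU


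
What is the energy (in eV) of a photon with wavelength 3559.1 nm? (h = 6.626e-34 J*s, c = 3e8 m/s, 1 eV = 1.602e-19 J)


E = hc/lambda = 6.626e-34 * 3e8 / 3.559e-06 = 5.585e-20 J = 0.3486 eV

0.3486 eV


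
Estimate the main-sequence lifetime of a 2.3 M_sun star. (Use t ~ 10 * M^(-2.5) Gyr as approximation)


t = 10 * M^(-2.5) = 10 * 2.3^(-2.5) = 1.2465

1.2465 Gyr


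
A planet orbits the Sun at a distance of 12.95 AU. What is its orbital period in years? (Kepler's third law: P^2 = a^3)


P = a^(3/2) = 12.95^1.5 = 46.602

46.602 years


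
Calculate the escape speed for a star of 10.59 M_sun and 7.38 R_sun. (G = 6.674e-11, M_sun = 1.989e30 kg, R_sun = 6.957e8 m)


M = 10.59 * 1.989e30 kg = 2.106351e+31 kg; R = 7.38 * 6.957e8 m = 5.134266e+09 m. v_esc = sqrt(2GM/R) = sqrt(2 * 6.674e-11 * 2.106351e+31 / 5.134266e+09) = 740004.3761

740004.3761 m/s


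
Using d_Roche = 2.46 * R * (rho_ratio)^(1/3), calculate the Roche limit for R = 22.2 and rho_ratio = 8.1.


d_Roche = 2.46 * 22.2 * 8.1^(1/3) = 109.6772

109.6772


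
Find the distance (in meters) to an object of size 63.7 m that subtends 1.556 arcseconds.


D = size / theta_rad, theta_rad = 1.556 * pi/(180*3600) = 7.544e-06, D = 8.444e+06

8.444e+06 m


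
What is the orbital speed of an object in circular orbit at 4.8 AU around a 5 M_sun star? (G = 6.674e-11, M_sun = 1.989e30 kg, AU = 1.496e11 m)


v = sqrt(GM/r) = sqrt(6.674e-11 * 9.945e+30 / 7.181e+11) = 30402.4848

30402.4848 m/s


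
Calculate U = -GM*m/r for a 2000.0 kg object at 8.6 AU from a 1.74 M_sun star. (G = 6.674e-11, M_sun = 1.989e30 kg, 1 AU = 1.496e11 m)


M = 1.74 * 1.989e30 kg = 3.46086e+30 kg; r = 8.6 AU * 1.496e11 m/AU = 1.28656e+12 m. U = -GM*m/r = -(6.674e-11 * 3.46086e+30 * 2000.0) / 1.28656e+12 = -3.591e+11

-3.591e+11 J


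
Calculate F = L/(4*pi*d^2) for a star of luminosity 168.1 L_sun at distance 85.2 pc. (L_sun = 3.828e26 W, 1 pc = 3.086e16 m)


F = L / (4*pi*d^2) = 6.435e+28 / (4*pi*(2.629e+18)^2) = 7.407e-10

7.407e-10 W/m^2


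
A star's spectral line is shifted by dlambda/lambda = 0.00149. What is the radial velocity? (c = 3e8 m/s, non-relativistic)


v = (dlambda/lambda) * c = 0.00149 * 3e8 = 447000.0

447000.0 m/s


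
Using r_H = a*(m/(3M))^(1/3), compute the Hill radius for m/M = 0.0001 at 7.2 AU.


r_H = a * (m/3M)^(1/3) = 7.2 * (0.0001/3)^(1/3) = 0.2317

0.2317 AU


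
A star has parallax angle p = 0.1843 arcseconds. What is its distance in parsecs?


d = 1/p = 1/0.1843 = 5.4259

5.4259 pc


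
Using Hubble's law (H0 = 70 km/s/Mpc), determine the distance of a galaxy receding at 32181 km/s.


d = v / H0 = 32181 / 70 = 459.7286

459.7286 Mpc


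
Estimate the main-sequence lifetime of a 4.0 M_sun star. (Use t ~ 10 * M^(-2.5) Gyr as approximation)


t = 10 * M^(-2.5) = 10 * 4.0^(-2.5) = 0.3125

0.3125 Gyr


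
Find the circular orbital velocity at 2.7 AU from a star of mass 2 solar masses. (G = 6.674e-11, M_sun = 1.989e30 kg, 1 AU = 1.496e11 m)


v = sqrt(GM/r) = sqrt(6.674e-11 * 3.978e+30 / 4.039e+11) = 25637.6262

25637.6262 m/s


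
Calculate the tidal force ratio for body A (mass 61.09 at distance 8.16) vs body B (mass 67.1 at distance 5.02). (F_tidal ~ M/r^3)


Ratio = (M1/r1^3) / (M2/r2^3) = (61.09/8.16^3) / (67.1/5.02^3) = 0.212

0.212


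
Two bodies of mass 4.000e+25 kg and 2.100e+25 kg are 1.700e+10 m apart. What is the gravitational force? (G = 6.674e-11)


F = G*m1*m2/r^2 = 6.674e-11 * 4.000e+25 * 2.100e+25 / (1.700e+10)^2 = 6.674e-11 * 8.400e+50 / 2.890e+20 = 1.940e+20

1.940e+20 N


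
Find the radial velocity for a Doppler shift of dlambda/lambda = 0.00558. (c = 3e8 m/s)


v = (dlambda/lambda) * c = 0.00558 * 3e8 = 1.674e+06

1.674e+06 m/s


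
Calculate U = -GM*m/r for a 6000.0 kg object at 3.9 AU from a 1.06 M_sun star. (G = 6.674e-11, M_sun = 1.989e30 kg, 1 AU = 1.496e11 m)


M = 1.06 * 1.989e30 kg = 2.10834e+30 kg; r = 3.9 AU * 1.496e11 m/AU = 5.8344e+11 m. U = -GM*m/r = -(6.674e-11 * 2.10834e+30 * 6000.0) / 5.8344e+11 = -1.447e+12

-1.447e+12 J


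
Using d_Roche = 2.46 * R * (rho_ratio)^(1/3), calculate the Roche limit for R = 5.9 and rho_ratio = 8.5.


d_Roche = 2.46 * 5.9 * 8.5^(1/3) = 29.6206

29.6206


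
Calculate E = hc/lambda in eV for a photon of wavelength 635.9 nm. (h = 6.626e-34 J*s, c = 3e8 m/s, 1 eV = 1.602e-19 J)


E = hc/lambda = 6.626e-34 * 3e8 / 6.359e-07 = 3.126e-19 J = 1.9513 eV

1.9513 eV


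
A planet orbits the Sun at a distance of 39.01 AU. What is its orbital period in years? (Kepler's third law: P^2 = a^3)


P = a^(3/2) = 39.01^1.5 = 243.6486

243.6486 years


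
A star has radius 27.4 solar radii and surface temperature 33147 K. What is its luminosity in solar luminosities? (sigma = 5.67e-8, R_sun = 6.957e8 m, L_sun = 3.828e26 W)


R = 27.4 * 6.957e8 m = 1.906218e+10 m. L = 4*pi*R^2*sigma*T^4 = 4*pi*(1.906218e+10)^2 * 5.67e-8 * 33147^4 = 3.125467365e+32 W. L/L_sun = 3.125467365e+32 / 3.828e26 = 816475.2781

816475.2781 L_sun


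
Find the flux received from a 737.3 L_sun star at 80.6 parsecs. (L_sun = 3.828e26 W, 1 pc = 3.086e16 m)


F = L / (4*pi*d^2) = 2.822e+29 / (4*pi*(2.487e+18)^2) = 3.630e-09

3.630e-09 W/m^2


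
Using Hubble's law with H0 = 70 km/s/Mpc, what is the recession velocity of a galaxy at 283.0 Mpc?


v = H0 * d = 70 * 283.0 = 19810.0

19810.0 km/s


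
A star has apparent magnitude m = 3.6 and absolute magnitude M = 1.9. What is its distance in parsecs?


d = 10^((m - M + 5)/5) = 10^((3.6 - 1.9 + 5)/5) = 21.8776

21.8776 pc


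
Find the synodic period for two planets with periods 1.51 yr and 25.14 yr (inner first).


1/P_syn = |1/P1 - 1/P2| = |1/1.51 - 1/25.14| => P_syn = 1.6065

1.6065 years


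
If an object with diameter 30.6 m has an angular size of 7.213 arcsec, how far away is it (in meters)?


D = size / theta_rad, theta_rad = 7.213 * pi/(180*3600) = 3.497e-05, D = 875045.4833

875045.4833 m


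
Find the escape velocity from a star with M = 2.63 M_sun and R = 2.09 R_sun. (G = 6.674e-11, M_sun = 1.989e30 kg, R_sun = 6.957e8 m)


M = 2.63 * 1.989e30 kg = 5.23107e+30 kg; R = 2.09 * 6.957e8 m = 1.454013e+09 m. v_esc = sqrt(2GM/R) = sqrt(2 * 6.674e-11 * 5.23107e+30 / 1.454013e+09) = 692977.6375

692977.6375 m/s


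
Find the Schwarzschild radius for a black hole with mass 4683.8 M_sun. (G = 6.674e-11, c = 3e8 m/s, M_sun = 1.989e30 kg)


M = 4683.8 * 1.989e30 kg = 9.3160782e+33 kg. rs = 2GM/c^2 = 2 * 6.674e-11 * 9.3160782e+33 / (3e8)^2 = 1.382e+07

1.382e+07 m


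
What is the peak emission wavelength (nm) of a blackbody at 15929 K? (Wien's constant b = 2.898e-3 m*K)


lam_max = b / T = 2.898e-3 / 15929 = 1.819e-07 m = 181.9323 nm

181.9323 nm


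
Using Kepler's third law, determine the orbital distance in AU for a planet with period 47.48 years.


a = P^(2/3) = 47.48^(2/3) = 13.1121

13.1121 AU


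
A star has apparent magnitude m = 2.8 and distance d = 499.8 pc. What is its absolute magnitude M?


M = m - 5*log10(d) + 5 = 2.8 - 5*log10(499.8) + 5 = -5.694

-5.694


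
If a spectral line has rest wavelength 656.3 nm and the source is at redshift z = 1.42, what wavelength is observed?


lam_obs = lam_emit * (1 + z) = 656.3 * (1 + 1.42) = 1588.246

1588.246 nm


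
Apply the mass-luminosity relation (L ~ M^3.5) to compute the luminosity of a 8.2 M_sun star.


L/L_sun = (M/M_sun)^3.5 = 8.2^3.5 = 1578.8777

1578.8777 L_sun


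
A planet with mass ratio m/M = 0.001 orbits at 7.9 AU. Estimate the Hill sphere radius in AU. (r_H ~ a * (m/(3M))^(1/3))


r_H = a * (m/3M)^(1/3) = 7.9 * (0.001/3)^(1/3) = 0.5478

0.5478 AU


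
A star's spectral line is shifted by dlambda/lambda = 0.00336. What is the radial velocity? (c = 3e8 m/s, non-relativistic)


v = (dlambda/lambda) * c = 0.00336 * 3e8 = 1.008e+06

1.008e+06 m/s


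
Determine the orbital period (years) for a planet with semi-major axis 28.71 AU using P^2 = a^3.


P = a^(3/2) = 28.71^1.5 = 153.8331

153.8331 years


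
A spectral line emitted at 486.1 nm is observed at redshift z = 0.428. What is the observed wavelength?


lam_obs = lam_emit * (1 + z) = 486.1 * (1 + 0.428) = 694.1508

694.1508 nm


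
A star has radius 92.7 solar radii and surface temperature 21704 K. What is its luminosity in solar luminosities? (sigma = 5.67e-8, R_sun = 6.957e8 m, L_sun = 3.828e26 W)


R = 92.7 * 6.957e8 m = 6.449139e+10 m. L = 4*pi*R^2*sigma*T^4 = 4*pi*(6.449139e+10)^2 * 5.67e-8 * 21704^4 = 6.575904856e+32 W. L/L_sun = 6.575904856e+32 / 3.828e26 = 1.718e+06

1.718e+06 L_sun


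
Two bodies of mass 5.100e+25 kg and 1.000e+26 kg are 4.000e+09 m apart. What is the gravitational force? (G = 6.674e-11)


F = G*m1*m2/r^2 = 6.674e-11 * 5.100e+25 * 1.000e+26 / (4.000e+09)^2 = 6.674e-11 * 5.100e+51 / 1.600e+19 = 2.127e+22

2.127e+22 N


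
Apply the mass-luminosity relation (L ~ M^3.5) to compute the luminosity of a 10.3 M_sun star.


L/L_sun = (M/M_sun)^3.5 = 10.3^3.5 = 3506.9558

3506.9558 L_sun


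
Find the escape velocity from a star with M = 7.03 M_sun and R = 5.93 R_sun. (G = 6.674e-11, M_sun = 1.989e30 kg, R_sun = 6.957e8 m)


M = 7.03 * 1.989e30 kg = 1.398267e+31 kg; R = 5.93 * 6.957e8 m = 4.125501e+09 m. v_esc = sqrt(2GM/R) = sqrt(2 * 6.674e-11 * 1.398267e+31 / 4.125501e+09) = 672612.2996

672612.2996 m/s


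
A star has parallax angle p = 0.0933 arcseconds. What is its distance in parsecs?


d = 1/p = 1/0.0933 = 10.7181

10.7181 pc


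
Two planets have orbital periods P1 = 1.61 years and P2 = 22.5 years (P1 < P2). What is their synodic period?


1/P_syn = |1/P1 - 1/P2| = |1/1.61 - 1/22.5| => P_syn = 1.7341

1.7341 years


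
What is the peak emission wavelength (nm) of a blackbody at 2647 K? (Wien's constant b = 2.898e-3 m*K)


lam_max = b / T = 2.898e-3 / 2647 = 1.095e-06 m = 1094.8243 nm

1094.8243 nm


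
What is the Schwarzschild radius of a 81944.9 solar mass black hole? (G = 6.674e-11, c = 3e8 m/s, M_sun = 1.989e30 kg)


M = 81944.9 * 1.989e30 kg = 1.629884061e+35 kg. rs = 2GM/c^2 = 2 * 6.674e-11 * 1.629884061e+35 / (3e8)^2 = 2.417e+08

2.417e+08 m


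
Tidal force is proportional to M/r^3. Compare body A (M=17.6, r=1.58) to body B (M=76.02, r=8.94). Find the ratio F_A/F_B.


Ratio = (M1/r1^3) / (M2/r2^3) = (17.6/1.58^3) / (76.02/8.94^3) = 41.9398

41.9398


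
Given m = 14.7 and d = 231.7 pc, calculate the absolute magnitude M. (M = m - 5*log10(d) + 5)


M = m - 5*log10(d) + 5 = 14.7 - 5*log10(231.7) + 5 = 7.8754

7.8754


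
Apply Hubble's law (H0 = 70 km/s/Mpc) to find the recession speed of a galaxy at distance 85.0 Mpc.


v = H0 * d = 70 * 85.0 = 5950.0

5950.0 km/s


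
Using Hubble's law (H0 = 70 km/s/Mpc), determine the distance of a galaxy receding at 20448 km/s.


d = v / H0 = 20448 / 70 = 292.1143

292.1143 Mpc


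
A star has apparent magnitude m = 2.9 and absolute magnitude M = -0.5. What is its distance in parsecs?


d = 10^((m - M + 5)/5) = 10^((2.9 - -0.5 + 5)/5) = 47.863

47.863 pc


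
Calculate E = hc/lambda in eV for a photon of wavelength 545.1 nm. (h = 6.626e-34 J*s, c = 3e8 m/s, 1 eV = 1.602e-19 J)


E = hc/lambda = 6.626e-34 * 3e8 / 5.451e-07 = 3.647e-19 J = 2.2763 eV

2.2763 eV


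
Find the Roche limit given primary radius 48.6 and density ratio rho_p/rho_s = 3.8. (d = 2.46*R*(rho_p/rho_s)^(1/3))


d_Roche = 2.46 * 48.6 * 3.8^(1/3) = 186.566

186.566


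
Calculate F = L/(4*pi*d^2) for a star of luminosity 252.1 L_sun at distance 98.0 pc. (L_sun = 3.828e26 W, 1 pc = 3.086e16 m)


F = L / (4*pi*d^2) = 9.650e+28 / (4*pi*(3.024e+18)^2) = 8.396e-10

8.396e-10 W/m^2


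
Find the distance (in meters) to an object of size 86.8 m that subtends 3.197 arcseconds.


D = size / theta_rad, theta_rad = 3.197 * pi/(180*3600) = 1.550e-05, D = 5.600e+06

5.600e+06 m


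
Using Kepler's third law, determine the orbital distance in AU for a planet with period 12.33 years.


a = P^(2/3) = 12.33^(2/3) = 5.3371

5.3371 AU


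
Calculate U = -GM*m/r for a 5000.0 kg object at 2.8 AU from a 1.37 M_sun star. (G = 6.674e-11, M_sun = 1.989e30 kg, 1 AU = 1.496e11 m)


M = 1.37 * 1.989e30 kg = 2.72493e+30 kg; r = 2.8 AU * 1.496e11 m/AU = 4.1888e+11 m. U = -GM*m/r = -(6.674e-11 * 2.72493e+30 * 5000.0) / 4.1888e+11 = -2.171e+12

-2.171e+12 J


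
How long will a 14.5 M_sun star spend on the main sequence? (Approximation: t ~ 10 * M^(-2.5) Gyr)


t = 10 * M^(-2.5) = 10 * 14.5^(-2.5) = 0.0125

0.0125 Gyr


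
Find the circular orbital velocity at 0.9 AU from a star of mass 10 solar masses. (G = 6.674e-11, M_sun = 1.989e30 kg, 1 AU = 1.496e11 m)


v = sqrt(GM/r) = sqrt(6.674e-11 * 1.989e+31 / 1.346e+11) = 99294.0994

99294.0994 m/s


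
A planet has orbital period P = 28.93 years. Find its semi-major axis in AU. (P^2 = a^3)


a = P^(2/3) = 28.93^(2/3) = 9.4239

9.4239 AU


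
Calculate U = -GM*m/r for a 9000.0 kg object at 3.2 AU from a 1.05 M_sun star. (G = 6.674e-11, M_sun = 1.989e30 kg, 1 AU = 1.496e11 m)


M = 1.05 * 1.989e30 kg = 2.08845e+30 kg; r = 3.2 AU * 1.496e11 m/AU = 4.7872e+11 m. U = -GM*m/r = -(6.674e-11 * 2.08845e+30 * 9000.0) / 4.7872e+11 = -2.620e+12

-2.620e+12 J


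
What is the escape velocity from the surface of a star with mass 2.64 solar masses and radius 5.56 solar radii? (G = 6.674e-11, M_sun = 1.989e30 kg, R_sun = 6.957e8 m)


M = 2.64 * 1.989e30 kg = 5.25096e+30 kg; R = 5.56 * 6.957e8 m = 3.868092e+09 m. v_esc = sqrt(2GM/R) = sqrt(2 * 6.674e-11 * 5.25096e+30 / 3.868092e+09) = 425675.8937

425675.8937 m/s


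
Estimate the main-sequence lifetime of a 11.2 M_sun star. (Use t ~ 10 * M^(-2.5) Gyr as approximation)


t = 10 * M^(-2.5) = 10 * 11.2^(-2.5) = 0.0238

0.0238 Gyr


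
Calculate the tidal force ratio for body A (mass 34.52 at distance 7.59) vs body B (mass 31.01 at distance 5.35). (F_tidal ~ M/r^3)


Ratio = (M1/r1^3) / (M2/r2^3) = (34.52/7.59^3) / (31.01/5.35^3) = 0.3899

0.3899


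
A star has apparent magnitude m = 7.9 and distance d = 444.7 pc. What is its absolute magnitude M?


M = m - 5*log10(d) + 5 = 7.9 - 5*log10(444.7) + 5 = -0.3403

-0.3403


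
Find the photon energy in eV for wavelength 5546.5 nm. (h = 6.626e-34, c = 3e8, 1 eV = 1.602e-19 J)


E = hc/lambda = 6.626e-34 * 3e8 / 5.547e-06 = 3.584e-20 J = 0.2237 eV

0.2237 eV


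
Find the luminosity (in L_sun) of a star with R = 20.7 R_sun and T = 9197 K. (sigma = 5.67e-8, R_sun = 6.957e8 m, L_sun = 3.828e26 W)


R = 20.7 * 6.957e8 m = 1.440099e+10 m. L = 4*pi*R^2*sigma*T^4 = 4*pi*(1.440099e+10)^2 * 5.67e-8 * 9197^4 = 1.057212688e+30 W. L/L_sun = 1.057212688e+30 / 3.828e26 = 2761.7886

2761.7886 L_sun
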